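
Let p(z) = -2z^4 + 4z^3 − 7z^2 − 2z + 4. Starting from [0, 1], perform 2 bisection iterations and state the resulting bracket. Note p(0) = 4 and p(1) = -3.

[0.5, 0.75]

m = 0.5, p(m) = 1.625 (+); new bracket [0.5, 1]
m = 0.75, p(m) = -0.382812 (−); new bracket [0.5, 0.75]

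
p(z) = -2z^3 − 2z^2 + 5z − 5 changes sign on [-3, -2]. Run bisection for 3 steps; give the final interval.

z = -2.5 gives p = 1.25, positive; keep [-2.5, -2]
z = -2.25 gives p = -3.59375, negative; keep [-2.5, -2.25]
z = -2.375 gives p = -1.363281, negative; keep [-2.5, -2.375]

[-2.5, -2.375]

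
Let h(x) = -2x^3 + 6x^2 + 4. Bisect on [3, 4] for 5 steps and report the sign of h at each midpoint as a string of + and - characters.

m = 3.5, h(m) = -8.25 (−); new bracket [3, 3.5]
m = 3.25, h(m) = -1.28125 (−); new bracket [3, 3.25]
m = 3.125, h(m) = 1.558594 (+); new bracket [3.125, 3.25]
m = 3.1875, h(m) = 0.1899 (+); new bracket [3.1875, 3.25]
m = 3.21875, h(m) = -0.5327 (−); new bracket [3.1875, 3.21875]

--++-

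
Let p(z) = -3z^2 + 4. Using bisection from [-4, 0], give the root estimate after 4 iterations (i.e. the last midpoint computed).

-1.25

midpoint -2: p = -8 < 0 → [-2, 0]
midpoint -1: p = 1 > 0 → [-2, -1]
midpoint -1.5: p = -2.75 < 0 → [-1.5, -1]
midpoint -1.25: p = -0.6875 < 0 → [-1.25, -1]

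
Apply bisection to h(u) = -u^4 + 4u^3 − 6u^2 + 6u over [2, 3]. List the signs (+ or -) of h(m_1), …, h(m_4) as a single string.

+--+

m = 2.5, h(m) = 0.9375 (+); new bracket [2.5, 3]
m = 2.75, h(m) = -2.878906 (−); new bracket [2.5, 2.75]
m = 2.625, h(m) = -0.7229 (−); new bracket [2.5, 2.625]
m = 2.5625, h(m) = 0.1645 (+); new bracket [2.5625, 2.625]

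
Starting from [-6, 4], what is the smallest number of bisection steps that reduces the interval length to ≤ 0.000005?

21

Width after n steps is 10/2^n. Need 2^n ≥ 10/0.000005 = 2000000.
2^20 = 1048576 < 2000000 ≤ 2^21 = 2097152, so n = 21.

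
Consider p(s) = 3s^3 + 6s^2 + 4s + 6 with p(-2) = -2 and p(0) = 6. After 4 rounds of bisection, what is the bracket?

[-1.875, -1.75]

p(-1) = 5 > 0, so the root lies in [-2, -1]
p(-1.5) = 3.375 > 0, so the root lies in [-2, -1.5]
p(-1.75) = 1.296875 > 0, so the root lies in [-2, -1.75]
p(-1.875) = -0.1816 < 0, so the root lies in [-1.875, -1.75]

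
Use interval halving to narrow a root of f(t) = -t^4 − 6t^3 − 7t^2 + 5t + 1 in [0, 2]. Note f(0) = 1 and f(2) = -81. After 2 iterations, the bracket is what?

[0.5, 1]

midpoint 1: f = -8 < 0 → [0, 1]
midpoint 0.5: f = 0.9375 > 0 → [0.5, 1]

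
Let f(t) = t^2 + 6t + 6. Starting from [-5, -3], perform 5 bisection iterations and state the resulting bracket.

[-4.75, -4.6875]

f(-4) = -2 < 0, so the root lies in [-5, -4]
f(-4.5) = -0.75 < 0, so the root lies in [-5, -4.5]
f(-4.75) = 0.0625 > 0, so the root lies in [-4.75, -4.5]
f(-4.625) = -0.3594 < 0, so the root lies in [-4.75, -4.625]
f(-4.6875) = -0.1523 < 0, so the root lies in [-4.75, -4.6875]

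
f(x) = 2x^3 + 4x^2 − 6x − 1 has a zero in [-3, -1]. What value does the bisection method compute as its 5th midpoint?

-2.9375

x = -2 gives f = 11, positive; keep [-3, -2]
x = -2.5 gives f = 7.75, positive; keep [-3, -2.5]
x = -2.75 gives f = 4.15625, positive; keep [-3, -2.75]
x = -2.875 gives f = 1.7852, positive; keep [-3, -2.875]
x = -2.9375 gives f = 0.4458, positive; keep [-3, -2.9375]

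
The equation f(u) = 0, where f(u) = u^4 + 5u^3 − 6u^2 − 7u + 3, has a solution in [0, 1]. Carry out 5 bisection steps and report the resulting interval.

f(0.5) = -1.3125 < 0, so the root lies in [0, 0.5]
f(0.25) = 0.957031 > 0, so the root lies in [0.25, 0.5]
f(0.375) = -0.185303 < 0, so the root lies in [0.25, 0.375]
f(0.3125) = 0.3887 > 0, so the root lies in [0.3125, 0.375]
f(0.34375) = 0.1018 > 0, so the root lies in [0.34375, 0.375]

[0.34375, 0.375]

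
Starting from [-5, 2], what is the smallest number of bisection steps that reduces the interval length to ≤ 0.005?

11

Width after n steps is 7/2^n. Need 2^n ≥ 7/0.005 = 1400.
2^10 = 1024 < 1400 ≤ 2^11 = 2048, so n = 11.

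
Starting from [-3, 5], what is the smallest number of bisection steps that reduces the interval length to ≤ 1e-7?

Width after n steps is 8/2^n. Need 2^n ≥ 8/1e-7 = 80000000.
2^26 = 67108864 < 80000000 ≤ 2^27 = 134217728, so n = 27.

27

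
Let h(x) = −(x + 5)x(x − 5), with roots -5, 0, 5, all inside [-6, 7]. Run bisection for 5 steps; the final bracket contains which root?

x = 0.5 gives h = 12.375, positive; keep [0.5, 7]
x = 3.75 gives h = 41.015625, positive; keep [3.75, 7]
x = 5.375 gives h = -20.912109, negative; keep [3.75, 5.375]
x = 4.5625 gives h = 19.0876, positive; keep [4.5625, 5.375]
x = 4.96875 gives h = 1.5479, positive; keep [4.96875, 5.375]

5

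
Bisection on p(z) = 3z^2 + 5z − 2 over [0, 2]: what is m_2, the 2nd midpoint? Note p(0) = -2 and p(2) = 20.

0.5

z = 1 gives p = 6, positive; keep [0, 1]
z = 0.5 gives p = 1.25, positive; keep [0, 0.5]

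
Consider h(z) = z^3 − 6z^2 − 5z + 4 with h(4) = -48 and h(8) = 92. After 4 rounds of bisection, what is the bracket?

m = 6, h(m) = -26 (−); new bracket [6, 8]
m = 7, h(m) = 18 (+); new bracket [6, 7]
m = 6.5, h(m) = -7.375 (−); new bracket [6.5, 7]
m = 6.75, h(m) = 4.4219 (+); new bracket [6.5, 6.75]

[6.5, 6.75]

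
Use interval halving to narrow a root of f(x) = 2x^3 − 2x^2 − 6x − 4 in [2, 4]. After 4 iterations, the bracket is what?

f(3) = 14 > 0, so the root lies in [2, 3]
f(2.5) = -0.25 < 0, so the root lies in [2.5, 3]
f(2.75) = 5.96875 > 0, so the root lies in [2.5, 2.75]
f(2.625) = 2.6445 > 0, so the root lies in [2.5, 2.625]

[2.5, 2.625]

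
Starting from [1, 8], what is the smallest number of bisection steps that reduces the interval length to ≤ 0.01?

10

Width after n steps is 7/2^n. Need 2^n ≥ 7/0.01 = 700.
2^9 = 512 < 700 ≤ 2^10 = 1024, so n = 10.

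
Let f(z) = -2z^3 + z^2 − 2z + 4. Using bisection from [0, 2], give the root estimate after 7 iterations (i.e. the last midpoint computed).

1.140625

m = 1, f(m) = 1 (+); new bracket [1, 2]
m = 1.5, f(m) = -3.5 (−); new bracket [1, 1.5]
m = 1.25, f(m) = -0.84375 (−); new bracket [1, 1.25]
m = 1.125, f(m) = 0.168 (+); new bracket [1.125, 1.25]
m = 1.1875, f(m) = -0.314 (−); new bracket [1.125, 1.1875]
m = 1.15625, f(m) = -0.0672 (−); new bracket [1.125, 1.15625]
m = 1.140625, f(m) = 0.0518 (+); new bracket [1.140625, 1.15625]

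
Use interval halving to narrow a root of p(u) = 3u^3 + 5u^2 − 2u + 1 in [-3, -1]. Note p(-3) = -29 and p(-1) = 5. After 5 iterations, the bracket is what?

[-2.125, -2.0625]

midpoint -2: p = 1 > 0 → [-3, -2]
midpoint -2.5: p = -9.625 < 0 → [-2.5, -2]
midpoint -2.25: p = -3.359375 < 0 → [-2.25, -2]
midpoint -2.125: p = -0.959 < 0 → [-2.125, -2]
midpoint -2.0625: p = 0.0735 > 0 → [-2.125, -2.0625]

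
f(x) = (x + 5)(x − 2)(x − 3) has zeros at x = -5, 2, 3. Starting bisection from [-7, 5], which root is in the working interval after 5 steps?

-5

x = -1 gives f = 48, positive; keep [-7, -1]
x = -4 gives f = 42, positive; keep [-7, -4]
x = -5.5 gives f = -31.875, negative; keep [-5.5, -4]
x = -4.75 gives f = 13.0781, positive; keep [-5.5, -4.75]
x = -5.125 gives f = -7.2363, negative; keep [-5.125, -4.75]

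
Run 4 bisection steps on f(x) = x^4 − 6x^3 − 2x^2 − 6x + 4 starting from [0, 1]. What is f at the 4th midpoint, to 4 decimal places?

0.5264

m = 0.5, f(m) = -0.1875 (−); new bracket [0, 0.5]
m = 0.25, f(m) = 2.285156 (+); new bracket [0.25, 0.5]
m = 0.375, f(m) = 1.172119 (+); new bracket [0.375, 0.5]
m = 0.4375, f(m) = 0.5264 (+); new bracket [0.4375, 0.5]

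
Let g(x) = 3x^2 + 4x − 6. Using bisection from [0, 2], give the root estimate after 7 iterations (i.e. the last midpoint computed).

midpoint 1: g = 1 > 0 → [0, 1]
midpoint 0.5: g = -3.25 < 0 → [0.5, 1]
midpoint 0.75: g = -1.3125 < 0 → [0.75, 1]
midpoint 0.875: g = -0.2031 < 0 → [0.875, 1]
midpoint 0.9375: g = 0.3867 > 0 → [0.875, 0.9375]
midpoint 0.90625: g = 0.0889 > 0 → [0.875, 0.90625]
midpoint 0.890625: g = -0.0579 < 0 → [0.890625, 0.90625]

0.890625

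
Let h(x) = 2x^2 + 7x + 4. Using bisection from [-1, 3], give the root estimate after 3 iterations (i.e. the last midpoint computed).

-0.5

h(1) = 13 > 0, so the root lies in [-1, 1]
h(0) = 4 > 0, so the root lies in [-1, 0]
h(-0.5) = 1 > 0, so the root lies in [-1, -0.5]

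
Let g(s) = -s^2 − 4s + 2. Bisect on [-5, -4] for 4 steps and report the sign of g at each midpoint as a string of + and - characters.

s = -4.5 gives g = -0.25, negative; keep [-4.5, -4]
s = -4.25 gives g = 0.9375, positive; keep [-4.5, -4.25]
s = -4.375 gives g = 0.359375, positive; keep [-4.5, -4.375]
s = -4.4375 gives g = 0.0586, positive; keep [-4.5, -4.4375]

-+++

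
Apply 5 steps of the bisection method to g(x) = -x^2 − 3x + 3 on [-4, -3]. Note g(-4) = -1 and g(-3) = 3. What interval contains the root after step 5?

g(-3.5) = 1.25 > 0, so the root lies in [-4, -3.5]
g(-3.75) = 0.1875 > 0, so the root lies in [-4, -3.75]
g(-3.875) = -0.390625 < 0, so the root lies in [-3.875, -3.75]
g(-3.8125) = -0.0977 < 0, so the root lies in [-3.8125, -3.75]
g(-3.78125) = 0.0459 > 0, so the root lies in [-3.8125, -3.78125]

[-3.8125, -3.78125]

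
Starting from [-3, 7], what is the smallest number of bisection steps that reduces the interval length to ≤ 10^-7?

Width after n steps is 10/2^n. Need 2^n ≥ 10/10^-7 = 100000000.
2^26 = 67108864 < 100000000 ≤ 2^27 = 134217728, so n = 27.

27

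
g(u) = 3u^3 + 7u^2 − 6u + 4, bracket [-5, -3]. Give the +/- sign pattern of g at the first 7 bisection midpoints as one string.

----+++

midpoint -4: g = -52 < 0 → [-4, -3]
midpoint -3.5: g = -17.875 < 0 → [-3.5, -3]
midpoint -3.25: g = -5.546875 < 0 → [-3.25, -3]
midpoint -3.125: g = -0.4434 < 0 → [-3.125, -3]
midpoint -3.0625: g = 1.8586 > 0 → [-3.125, -3.0625]
midpoint -3.09375: g = 0.728 > 0 → [-3.125, -3.09375]
midpoint -3.109375: g = 0.1474 > 0 → [-3.125, -3.109375]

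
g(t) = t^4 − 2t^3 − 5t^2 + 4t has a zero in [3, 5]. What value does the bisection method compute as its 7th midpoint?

3.171875

t = 4 gives g = 64, positive; keep [3, 4]
t = 3.5 gives g = 17.0625, positive; keep [3, 3.5]
t = 3.25 gives g = 3.097656, positive; keep [3, 3.25]
t = 3.125 gives g = -1.9958, negative; keep [3.125, 3.25]
t = 3.1875 gives g = 0.407, positive; keep [3.125, 3.1875]
t = 3.15625 gives g = -0.8294, negative; keep [3.15625, 3.1875]
t = 3.171875 gives g = -0.2201, negative; keep [3.171875, 3.1875]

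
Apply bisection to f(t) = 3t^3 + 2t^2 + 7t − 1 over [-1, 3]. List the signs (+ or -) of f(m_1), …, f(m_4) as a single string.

+-++

t = 1 gives f = 11, positive; keep [-1, 1]
t = 0 gives f = -1, negative; keep [0, 1]
t = 0.5 gives f = 3.375, positive; keep [0, 0.5]
t = 0.25 gives f = 0.9219, positive; keep [0, 0.25]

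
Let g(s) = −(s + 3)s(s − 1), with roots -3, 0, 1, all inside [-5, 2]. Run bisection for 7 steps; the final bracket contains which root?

g(-1.5) = -5.625 < 0, so the root lies in [-5, -1.5]
g(-3.25) = 3.453125 > 0, so the root lies in [-3.25, -1.5]
g(-2.375) = -5.009766 < 0, so the root lies in [-3.25, -2.375]
g(-2.8125) = -2.0105 < 0, so the root lies in [-3.25, -2.8125]
g(-3.03125) = 0.3819 > 0, so the root lies in [-3.03125, -2.8125]
g(-2.921875) = -0.8953 < 0, so the root lies in [-3.03125, -2.921875]
g(-2.9765625) = -0.2774 < 0, so the root lies in [-3.03125, -2.9765625]

-3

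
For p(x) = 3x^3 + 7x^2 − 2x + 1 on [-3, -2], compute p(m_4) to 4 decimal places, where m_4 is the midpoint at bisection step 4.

-1.2991

x = -2.5 gives p = 2.875, positive; keep [-3, -2.5]
x = -2.75 gives p = -2.953125, negative; keep [-2.75, -2.5]
x = -2.625 gives p = 0.220703, positive; keep [-2.75, -2.625]
x = -2.6875 gives p = -1.2991, negative; keep [-2.6875, -2.625]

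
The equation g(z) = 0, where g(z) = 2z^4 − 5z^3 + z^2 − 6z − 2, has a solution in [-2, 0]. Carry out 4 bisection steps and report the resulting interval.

z = -1 gives g = 12, positive; keep [-1, 0]
z = -0.5 gives g = 2, positive; keep [-0.5, 0]
z = -0.25 gives g = -0.351562, negative; keep [-0.5, -0.25]
z = -0.375 gives g = 0.6938, positive; keep [-0.375, -0.25]

[-0.375, -0.25]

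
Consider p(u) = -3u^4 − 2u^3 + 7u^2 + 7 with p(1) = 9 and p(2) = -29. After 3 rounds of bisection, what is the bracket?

m = 1.5, p(m) = 0.8125 (+); new bracket [1.5, 2]
m = 1.75, p(m) = -10.417969 (−); new bracket [1.5, 1.75]
m = 1.625, p(m) = -4.016357 (−); new bracket [1.5, 1.625]

[1.5, 1.625]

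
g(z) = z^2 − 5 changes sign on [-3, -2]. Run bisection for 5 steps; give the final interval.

m = -2.5, g(m) = 1.25 (+); new bracket [-2.5, -2]
m = -2.25, g(m) = 0.0625 (+); new bracket [-2.25, -2]
m = -2.125, g(m) = -0.484375 (−); new bracket [-2.25, -2.125]
m = -2.1875, g(m) = -0.2148 (−); new bracket [-2.25, -2.1875]
m = -2.21875, g(m) = -0.0771 (−); new bracket [-2.25, -2.21875]

[-2.25, -2.21875]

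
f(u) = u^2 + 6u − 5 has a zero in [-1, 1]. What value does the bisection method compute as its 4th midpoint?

0.625

f(0) = -5 < 0, so the root lies in [0, 1]
f(0.5) = -1.75 < 0, so the root lies in [0.5, 1]
f(0.75) = 0.0625 > 0, so the root lies in [0.5, 0.75]
f(0.625) = -0.8594 < 0, so the root lies in [0.625, 0.75]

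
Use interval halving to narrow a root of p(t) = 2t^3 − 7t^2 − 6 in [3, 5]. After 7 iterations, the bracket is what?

t = 4 gives p = 10, positive; keep [3, 4]
t = 3.5 gives p = -6, negative; keep [3.5, 4]
t = 3.75 gives p = 1.03125, positive; keep [3.5, 3.75]
t = 3.625 gives p = -2.7148, negative; keep [3.625, 3.75]
t = 3.6875 gives p = -0.9009, negative; keep [3.6875, 3.75]
t = 3.71875 gives p = 0.0502, positive; keep [3.6875, 3.71875]
t = 3.703125 gives p = -0.429, negative; keep [3.703125, 3.71875]

[3.703125, 3.71875]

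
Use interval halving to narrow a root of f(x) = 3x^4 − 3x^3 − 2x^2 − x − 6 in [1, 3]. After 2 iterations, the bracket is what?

[1.5, 2]

midpoint 2: f = 8 > 0 → [1, 2]
midpoint 1.5: f = -6.9375 < 0 → [1.5, 2]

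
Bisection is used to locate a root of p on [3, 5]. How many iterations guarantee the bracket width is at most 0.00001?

18

Width after n steps is 2/2^n. Need 2^n ≥ 2/0.00001 = 200000.
2^17 = 131072 < 200000 ≤ 2^18 = 262144, so n = 18.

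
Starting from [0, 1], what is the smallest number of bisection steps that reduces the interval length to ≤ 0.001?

10

Width after n steps is 1/2^n. Need 2^n ≥ 1/0.001 = 1000.
2^9 = 512 < 1000 ≤ 2^10 = 1024, so n = 10.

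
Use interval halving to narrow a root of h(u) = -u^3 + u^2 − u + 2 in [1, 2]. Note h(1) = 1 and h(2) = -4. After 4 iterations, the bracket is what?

[1.3125, 1.375]

u = 1.5 gives h = -0.625, negative; keep [1, 1.5]
u = 1.25 gives h = 0.359375, positive; keep [1.25, 1.5]
u = 1.375 gives h = -0.083984, negative; keep [1.25, 1.375]
u = 1.3125 gives h = 0.1492, positive; keep [1.3125, 1.375]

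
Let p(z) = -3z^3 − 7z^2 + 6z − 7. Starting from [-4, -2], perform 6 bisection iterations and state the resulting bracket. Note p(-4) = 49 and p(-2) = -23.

[-3.21875, -3.1875]

p(-3) = -7 < 0, so the root lies in [-4, -3]
p(-3.5) = 14.875 > 0, so the root lies in [-3.5, -3]
p(-3.25) = 2.546875 > 0, so the root lies in [-3.25, -3]
p(-3.125) = -2.5566 < 0, so the root lies in [-3.25, -3.125]
p(-3.1875) = -0.0896 < 0, so the root lies in [-3.25, -3.1875]
p(-3.21875) = 1.2072 > 0, so the root lies in [-3.21875, -3.1875]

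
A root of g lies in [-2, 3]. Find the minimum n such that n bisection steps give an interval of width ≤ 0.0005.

Width after n steps is 5/2^n. Need 2^n ≥ 5/0.0005 = 10000.
2^13 = 8192 < 10000 ≤ 2^14 = 16384, so n = 14.

14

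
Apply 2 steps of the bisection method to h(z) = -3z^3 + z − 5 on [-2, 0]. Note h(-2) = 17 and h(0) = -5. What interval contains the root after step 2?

m = -1, h(m) = -3 (−); new bracket [-2, -1]
m = -1.5, h(m) = 3.625 (+); new bracket [-1.5, -1]

[-1.5, -1]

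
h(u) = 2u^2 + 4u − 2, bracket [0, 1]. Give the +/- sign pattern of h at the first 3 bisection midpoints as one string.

h(0.5) = 0.5 > 0, so the root lies in [0, 0.5]
h(0.25) = -0.875 < 0, so the root lies in [0.25, 0.5]
h(0.375) = -0.21875 < 0, so the root lies in [0.375, 0.5]

+--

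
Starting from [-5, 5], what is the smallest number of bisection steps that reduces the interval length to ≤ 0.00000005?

Width after n steps is 10/2^n. Need 2^n ≥ 10/0.00000005 = 200000000.
2^27 = 134217728 < 200000000 ≤ 2^28 = 268435456, so n = 28.

28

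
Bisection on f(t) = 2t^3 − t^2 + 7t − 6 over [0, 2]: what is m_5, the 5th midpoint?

0.8125

midpoint 1: f = 2 > 0 → [0, 1]
midpoint 0.5: f = -2.5 < 0 → [0.5, 1]
midpoint 0.75: f = -0.46875 < 0 → [0.75, 1]
midpoint 0.875: f = 0.6992 > 0 → [0.75, 0.875]
midpoint 0.8125: f = 0.1001 > 0 → [0.75, 0.8125]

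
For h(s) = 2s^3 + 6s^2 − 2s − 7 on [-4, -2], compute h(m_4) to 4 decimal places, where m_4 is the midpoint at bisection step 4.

0.8164

s = -3 gives h = -1, negative; keep [-3, -2]
s = -2.5 gives h = 4.25, positive; keep [-3, -2.5]
s = -2.75 gives h = 2.28125, positive; keep [-3, -2.75]
s = -2.875 gives h = 0.8164, positive; keep [-3, -2.875]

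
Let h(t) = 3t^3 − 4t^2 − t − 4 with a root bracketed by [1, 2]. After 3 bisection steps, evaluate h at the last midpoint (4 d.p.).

t = 1.5 gives h = -4.375, negative; keep [1.5, 2]
t = 1.75 gives h = -1.921875, negative; keep [1.75, 2]
t = 1.875 gives h = -0.162109, negative; keep [1.875, 2]

-0.1621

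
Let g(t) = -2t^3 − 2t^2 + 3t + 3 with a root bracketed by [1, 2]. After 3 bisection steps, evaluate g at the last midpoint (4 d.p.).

0.9961

midpoint 1.5: g = -3.75 < 0 → [1, 1.5]
midpoint 1.25: g = -0.28125 < 0 → [1, 1.25]
midpoint 1.125: g = 0.996094 > 0 → [1.125, 1.25]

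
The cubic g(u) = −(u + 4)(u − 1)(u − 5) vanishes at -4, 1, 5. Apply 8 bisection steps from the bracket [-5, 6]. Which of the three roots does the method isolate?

m = 0.5, g(m) = -10.125 (−); new bracket [-5, 0.5]
m = -2.25, g(m) = -41.234375 (−); new bracket [-5, -2.25]
m = -3.625, g(m) = -14.958984 (−); new bracket [-5, -3.625]
m = -4.3125, g(m) = 15.4602 (+); new bracket [-4.3125, -3.625]
m = -3.96875, g(m) = -1.3926 (−); new bracket [-4.3125, -3.96875]
m = -4.140625, g(m) = 6.6078 (+); new bracket [-4.140625, -3.96875]
m = -4.0546875, g(m) = 2.503 (+); new bracket [-4.0546875, -3.96875]
m = -4.01171875, g(m) = 0.5293 (+); new bracket [-4.01171875, -3.96875]

-4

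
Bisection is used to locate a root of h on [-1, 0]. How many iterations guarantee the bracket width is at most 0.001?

Width after n steps is 1/2^n. Need 2^n ≥ 1/0.001 = 1000.
2^9 = 512 < 1000 ≤ 2^10 = 1024, so n = 10.

10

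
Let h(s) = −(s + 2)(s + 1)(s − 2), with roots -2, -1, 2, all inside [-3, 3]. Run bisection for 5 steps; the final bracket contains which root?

2

m = 0, h(m) = 4 (+); new bracket [0, 3]
m = 1.5, h(m) = 4.375 (+); new bracket [1.5, 3]
m = 2.25, h(m) = -3.453125 (−); new bracket [1.5, 2.25]
m = 1.875, h(m) = 1.3926 (+); new bracket [1.875, 2.25]
m = 2.0625, h(m) = -0.7776 (−); new bracket [1.875, 2.0625]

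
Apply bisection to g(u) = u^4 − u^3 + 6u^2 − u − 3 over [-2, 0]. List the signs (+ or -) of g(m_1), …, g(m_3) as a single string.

g(-1) = 6 > 0, so the root lies in [-1, 0]
g(-0.5) = -0.8125 < 0, so the root lies in [-1, -0.5]
g(-0.75) = 1.863281 > 0, so the root lies in [-0.75, -0.5]

+-+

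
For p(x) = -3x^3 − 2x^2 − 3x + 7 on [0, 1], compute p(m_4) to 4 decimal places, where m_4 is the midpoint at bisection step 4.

p(0.5) = 4.625 > 0, so the root lies in [0.5, 1]
p(0.75) = 2.359375 > 0, so the root lies in [0.75, 1]
p(0.875) = 0.833984 > 0, so the root lies in [0.875, 1]
p(0.9375) = -0.0422 < 0, so the root lies in [0.875, 0.9375]

-0.0422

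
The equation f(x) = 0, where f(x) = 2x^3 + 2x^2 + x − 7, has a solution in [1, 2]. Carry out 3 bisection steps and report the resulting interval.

[1.125, 1.25]

f(1.5) = 5.75 > 0, so the root lies in [1, 1.5]
f(1.25) = 1.28125 > 0, so the root lies in [1, 1.25]
f(1.125) = -0.496094 < 0, so the root lies in [1.125, 1.25]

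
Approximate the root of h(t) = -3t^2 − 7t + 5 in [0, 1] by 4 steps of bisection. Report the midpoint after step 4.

0.5625

midpoint 0.5: h = 0.75 > 0 → [0.5, 1]
midpoint 0.75: h = -1.9375 < 0 → [0.5, 0.75]
midpoint 0.625: h = -0.546875 < 0 → [0.5, 0.625]
midpoint 0.5625: h = 0.1133 > 0 → [0.5625, 0.625]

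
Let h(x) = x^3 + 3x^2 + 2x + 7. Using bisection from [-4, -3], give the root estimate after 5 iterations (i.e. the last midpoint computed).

-3.09375

x = -3.5 gives h = -6.125, negative; keep [-3.5, -3]
x = -3.25 gives h = -2.140625, negative; keep [-3.25, -3]
x = -3.125 gives h = -0.470703, negative; keep [-3.125, -3]
x = -3.0625 gives h = 0.2888, positive; keep [-3.125, -3.0625]
x = -3.09375 gives h = -0.0848, negative; keep [-3.09375, -3.0625]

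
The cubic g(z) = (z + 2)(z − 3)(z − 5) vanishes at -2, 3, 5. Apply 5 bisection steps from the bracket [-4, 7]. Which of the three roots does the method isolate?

m = 1.5, g(m) = 18.375 (+); new bracket [-4, 1.5]
m = -1.25, g(m) = 19.921875 (+); new bracket [-4, -1.25]
m = -2.625, g(m) = -26.806641 (−); new bracket [-2.625, -1.25]
m = -1.9375, g(m) = 2.1409 (+); new bracket [-2.625, -1.9375]
m = -2.28125, g(m) = -10.8152 (−); new bracket [-2.28125, -1.9375]

-2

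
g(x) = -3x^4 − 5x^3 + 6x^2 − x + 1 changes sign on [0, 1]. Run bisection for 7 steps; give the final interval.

g(0.5) = 1.1875 > 0, so the root lies in [0.5, 1]
g(0.75) = 0.566406 > 0, so the root lies in [0.75, 1]
g(0.875) = -0.389404 < 0, so the root lies in [0.75, 0.875]
g(0.8125) = 0.1591 > 0, so the root lies in [0.8125, 0.875]
g(0.84375) = -0.0961 < 0, so the root lies in [0.8125, 0.84375]
g(0.828125) = 0.0361 > 0, so the root lies in [0.828125, 0.84375]
g(0.8359375) = -0.0288 < 0, so the root lies in [0.828125, 0.8359375]

[0.828125, 0.8359375]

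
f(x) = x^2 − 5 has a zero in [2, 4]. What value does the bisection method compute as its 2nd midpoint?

x = 3 gives f = 4, positive; keep [2, 3]
x = 2.5 gives f = 1.25, positive; keep [2, 2.5]

2.5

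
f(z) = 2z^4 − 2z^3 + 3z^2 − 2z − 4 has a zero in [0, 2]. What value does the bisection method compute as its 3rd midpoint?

1.25

m = 1, f(m) = -3 (−); new bracket [1, 2]
m = 1.5, f(m) = 3.125 (+); new bracket [1, 1.5]
m = 1.25, f(m) = -0.835938 (−); new bracket [1.25, 1.5]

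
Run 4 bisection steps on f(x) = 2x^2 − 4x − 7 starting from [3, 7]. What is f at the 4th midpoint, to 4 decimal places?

x = 5 gives f = 23, positive; keep [3, 5]
x = 4 gives f = 9, positive; keep [3, 4]
x = 3.5 gives f = 3.5, positive; keep [3, 3.5]
x = 3.25 gives f = 1.125, positive; keep [3, 3.25]

1.1250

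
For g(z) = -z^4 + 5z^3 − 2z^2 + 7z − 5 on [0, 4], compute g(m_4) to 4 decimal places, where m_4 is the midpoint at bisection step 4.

0.9180

g(2) = 25 > 0, so the root lies in [0, 2]
g(1) = 4 > 0, so the root lies in [0, 1]
g(0.5) = -1.4375 < 0, so the root lies in [0.5, 1]
g(0.75) = 0.918 > 0, so the root lies in [0.5, 0.75]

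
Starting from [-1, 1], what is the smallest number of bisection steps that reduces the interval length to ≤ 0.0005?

Width after n steps is 2/2^n. Need 2^n ≥ 2/0.0005 = 4000.
2^11 = 2048 < 4000 ≤ 2^12 = 4096, so n = 12.

12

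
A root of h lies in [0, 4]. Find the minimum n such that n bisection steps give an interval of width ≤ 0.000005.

Width after n steps is 4/2^n. Need 2^n ≥ 4/0.000005 = 800000.
2^19 = 524288 < 800000 ≤ 2^20 = 1048576, so n = 20.

20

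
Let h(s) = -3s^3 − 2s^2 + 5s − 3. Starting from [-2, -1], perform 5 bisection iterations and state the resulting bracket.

h(-1.5) = -4.875 < 0, so the root lies in [-2, -1.5]
h(-1.75) = -1.796875 < 0, so the root lies in [-2, -1.75]
h(-1.875) = 0.369141 > 0, so the root lies in [-1.875, -1.75]
h(-1.8125) = -0.7698 < 0, so the root lies in [-1.875, -1.8125]
h(-1.84375) = -0.2146 < 0, so the root lies in [-1.875, -1.84375]

[-1.875, -1.84375]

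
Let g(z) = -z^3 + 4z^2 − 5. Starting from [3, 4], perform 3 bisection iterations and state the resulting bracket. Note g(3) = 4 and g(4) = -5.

[3.5, 3.625]

z = 3.5 gives g = 1.125, positive; keep [3.5, 4]
z = 3.75 gives g = -1.484375, negative; keep [3.5, 3.75]
z = 3.625 gives g = -0.072266, negative; keep [3.5, 3.625]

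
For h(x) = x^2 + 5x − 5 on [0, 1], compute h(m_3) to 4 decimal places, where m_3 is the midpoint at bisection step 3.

0.1406

h(0.5) = -2.25 < 0, so the root lies in [0.5, 1]
h(0.75) = -0.6875 < 0, so the root lies in [0.75, 1]
h(0.875) = 0.140625 > 0, so the root lies in [0.75, 0.875]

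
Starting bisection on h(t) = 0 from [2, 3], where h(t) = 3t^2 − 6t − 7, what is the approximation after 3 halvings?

2.875

h(2.5) = -3.25 < 0, so the root lies in [2.5, 3]
h(2.75) = -0.8125 < 0, so the root lies in [2.75, 3]
h(2.875) = 0.546875 > 0, so the root lies in [2.75, 2.875]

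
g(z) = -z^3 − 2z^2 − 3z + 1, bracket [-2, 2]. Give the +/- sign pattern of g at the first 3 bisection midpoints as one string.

m = 0, g(m) = 1 (+); new bracket [0, 2]
m = 1, g(m) = -5 (−); new bracket [0, 1]
m = 0.5, g(m) = -1.125 (−); new bracket [0, 0.5]

+--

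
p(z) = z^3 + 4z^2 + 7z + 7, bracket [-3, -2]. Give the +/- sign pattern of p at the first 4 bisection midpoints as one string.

m = -2.5, p(m) = -1.125 (−); new bracket [-2.5, -2]
m = -2.25, p(m) = 0.109375 (+); new bracket [-2.5, -2.25]
m = -2.375, p(m) = -0.458984 (−); new bracket [-2.375, -2.25]
m = -2.3125, p(m) = -0.1633 (−); new bracket [-2.3125, -2.25]

-+--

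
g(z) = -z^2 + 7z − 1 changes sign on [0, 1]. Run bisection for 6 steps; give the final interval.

m = 0.5, g(m) = 2.25 (+); new bracket [0, 0.5]
m = 0.25, g(m) = 0.6875 (+); new bracket [0, 0.25]
m = 0.125, g(m) = -0.140625 (−); new bracket [0.125, 0.25]
m = 0.1875, g(m) = 0.2773 (+); new bracket [0.125, 0.1875]
m = 0.15625, g(m) = 0.0693 (+); new bracket [0.125, 0.15625]
m = 0.140625, g(m) = -0.0354 (−); new bracket [0.140625, 0.15625]

[0.140625, 0.15625]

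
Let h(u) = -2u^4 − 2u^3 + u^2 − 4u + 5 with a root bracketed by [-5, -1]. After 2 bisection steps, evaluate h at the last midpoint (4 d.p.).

u = -3 gives h = -82, negative; keep [-3, -1]
u = -2 gives h = 1, positive; keep [-3, -2]

1.0000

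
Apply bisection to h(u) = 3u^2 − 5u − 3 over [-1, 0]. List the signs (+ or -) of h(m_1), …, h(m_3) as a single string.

u = -0.5 gives h = 0.25, positive; keep [-0.5, 0]
u = -0.25 gives h = -1.5625, negative; keep [-0.5, -0.25]
u = -0.375 gives h = -0.703125, negative; keep [-0.5, -0.375]

+--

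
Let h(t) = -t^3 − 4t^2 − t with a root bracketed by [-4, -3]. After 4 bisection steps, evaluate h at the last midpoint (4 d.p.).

t = -3.5 gives h = -2.625, negative; keep [-4, -3.5]
t = -3.75 gives h = 0.234375, positive; keep [-3.75, -3.5]
t = -3.625 gives h = -1.302734, negative; keep [-3.75, -3.625]
t = -3.6875 gives h = -0.5618, negative; keep [-3.75, -3.6875]

-0.5618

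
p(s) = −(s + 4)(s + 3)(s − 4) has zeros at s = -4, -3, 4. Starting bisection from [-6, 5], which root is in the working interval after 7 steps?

p(-0.5) = 39.375 > 0, so the root lies in [-0.5, 5]
p(2.25) = 57.421875 > 0, so the root lies in [2.25, 5]
p(3.625) = 18.943359 > 0, so the root lies in [3.625, 5]
p(4.3125) = -18.9954 < 0, so the root lies in [3.625, 4.3125]
p(3.96875) = 1.7354 > 0, so the root lies in [3.96875, 4.3125]
p(4.140625) = -8.1744 < 0, so the root lies in [3.96875, 4.140625]
p(4.0546875) = -3.1075 < 0, so the root lies in [3.96875, 4.0546875]

4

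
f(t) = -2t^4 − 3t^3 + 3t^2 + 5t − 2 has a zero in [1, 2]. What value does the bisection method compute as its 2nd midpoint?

f(1.5) = -8 < 0, so the root lies in [1, 1.5]
f(1.25) = -1.804688 < 0, so the root lies in [1, 1.25]

1.25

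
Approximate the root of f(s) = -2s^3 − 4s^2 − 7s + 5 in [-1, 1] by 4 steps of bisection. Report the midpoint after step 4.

f(0) = 5 > 0, so the root lies in [0, 1]
f(0.5) = 0.25 > 0, so the root lies in [0.5, 1]
f(0.75) = -3.34375 < 0, so the root lies in [0.5, 0.75]
f(0.625) = -1.4258 < 0, so the root lies in [0.5, 0.625]

0.625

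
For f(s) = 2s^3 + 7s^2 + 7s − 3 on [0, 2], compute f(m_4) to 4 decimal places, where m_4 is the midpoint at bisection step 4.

s = 1 gives f = 13, positive; keep [0, 1]
s = 0.5 gives f = 2.5, positive; keep [0, 0.5]
s = 0.25 gives f = -0.78125, negative; keep [0.25, 0.5]
s = 0.375 gives f = 0.7148, positive; keep [0.25, 0.375]

0.7148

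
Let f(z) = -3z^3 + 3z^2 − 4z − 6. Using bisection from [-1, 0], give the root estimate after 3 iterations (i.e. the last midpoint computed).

-0.875

z = -0.5 gives f = -2.875, negative; keep [-1, -0.5]
z = -0.75 gives f = -0.046875, negative; keep [-1, -0.75]
z = -0.875 gives f = 1.806641, positive; keep [-0.875, -0.75]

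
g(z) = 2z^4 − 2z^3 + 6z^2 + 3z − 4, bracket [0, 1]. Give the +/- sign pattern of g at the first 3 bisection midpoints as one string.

-++

g(0.5) = -1.125 < 0, so the root lies in [0.5, 1]
g(0.75) = 1.414062 > 0, so the root lies in [0.5, 0.75]
g(0.625) = 0.035645 > 0, so the root lies in [0.5, 0.625]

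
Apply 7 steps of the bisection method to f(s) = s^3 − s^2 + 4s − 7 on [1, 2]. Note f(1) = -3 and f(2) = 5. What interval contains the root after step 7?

[1.4765625, 1.484375]

midpoint 1.5: f = 0.125 > 0 → [1, 1.5]
midpoint 1.25: f = -1.609375 < 0 → [1.25, 1.5]
midpoint 1.375: f = -0.791016 < 0 → [1.375, 1.5]
midpoint 1.4375: f = -0.3459 < 0 → [1.4375, 1.5]
midpoint 1.46875: f = -0.1138 < 0 → [1.46875, 1.5]
midpoint 1.484375: f = 0.0048 > 0 → [1.46875, 1.484375]
midpoint 1.4765625: f = -0.0547 < 0 → [1.4765625, 1.484375]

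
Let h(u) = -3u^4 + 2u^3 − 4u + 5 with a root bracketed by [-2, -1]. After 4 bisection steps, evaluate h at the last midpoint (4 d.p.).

m = -1.5, h(m) = -10.9375 (−); new bracket [-1.5, -1]
m = -1.25, h(m) = -1.230469 (−); new bracket [-1.25, -1]
m = -1.125, h(m) = 1.846924 (+); new bracket [-1.25, -1.125]
m = -1.1875, h(m) = 0.4353 (+); new bracket [-1.25, -1.1875]

0.4353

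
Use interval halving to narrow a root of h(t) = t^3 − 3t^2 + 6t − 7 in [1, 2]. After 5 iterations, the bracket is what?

t = 1.5 gives h = -1.375, negative; keep [1.5, 2]
t = 1.75 gives h = -0.328125, negative; keep [1.75, 2]
t = 1.875 gives h = 0.294922, positive; keep [1.75, 1.875]
t = 1.8125 gives h = -0.0261, negative; keep [1.8125, 1.875]
t = 1.84375 gives h = 0.1319, positive; keep [1.8125, 1.84375]

[1.8125, 1.84375]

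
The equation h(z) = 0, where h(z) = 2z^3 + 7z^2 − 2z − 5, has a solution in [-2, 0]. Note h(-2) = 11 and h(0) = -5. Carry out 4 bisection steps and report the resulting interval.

h(-1) = 2 > 0, so the root lies in [-1, 0]
h(-0.5) = -2.5 < 0, so the root lies in [-1, -0.5]
h(-0.75) = -0.40625 < 0, so the root lies in [-1, -0.75]
h(-0.875) = 0.7695 > 0, so the root lies in [-0.875, -0.75]

[-0.875, -0.75]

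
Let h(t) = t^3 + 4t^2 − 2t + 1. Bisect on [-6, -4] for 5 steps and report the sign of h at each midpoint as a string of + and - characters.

--+++

m = -5, h(m) = -14 (−); new bracket [-5, -4]
m = -4.5, h(m) = -0.125 (−); new bracket [-4.5, -4]
m = -4.25, h(m) = 4.984375 (+); new bracket [-4.5, -4.25]
m = -4.375, h(m) = 2.5723 (+); new bracket [-4.5, -4.375]
m = -4.4375, h(m) = 1.26 (+); new bracket [-4.5, -4.4375]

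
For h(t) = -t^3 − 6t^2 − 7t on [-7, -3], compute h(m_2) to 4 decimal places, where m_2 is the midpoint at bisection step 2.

t = -5 gives h = 10, positive; keep [-5, -3]
t = -4 gives h = -4, negative; keep [-5, -4]

-4.0000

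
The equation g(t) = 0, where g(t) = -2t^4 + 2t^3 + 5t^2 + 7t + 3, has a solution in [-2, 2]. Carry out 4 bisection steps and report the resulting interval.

[-0.75, -0.5]

t = 0 gives g = 3, positive; keep [-2, 0]
t = -1 gives g = -3, negative; keep [-1, 0]
t = -0.5 gives g = 0.375, positive; keep [-1, -0.5]
t = -0.75 gives g = -0.9141, negative; keep [-0.75, -0.5]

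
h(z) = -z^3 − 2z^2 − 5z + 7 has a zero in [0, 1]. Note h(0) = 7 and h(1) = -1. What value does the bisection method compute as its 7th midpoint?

0.9140625

z = 0.5 gives h = 3.875, positive; keep [0.5, 1]
z = 0.75 gives h = 1.703125, positive; keep [0.75, 1]
z = 0.875 gives h = 0.423828, positive; keep [0.875, 1]
z = 0.9375 gives h = -0.2693, negative; keep [0.875, 0.9375]
z = 0.90625 gives h = 0.0819, positive; keep [0.90625, 0.9375]
z = 0.921875 gives h = -0.0925, negative; keep [0.90625, 0.921875]
z = 0.9140625 gives h = -0.005, negative; keep [0.90625, 0.9140625]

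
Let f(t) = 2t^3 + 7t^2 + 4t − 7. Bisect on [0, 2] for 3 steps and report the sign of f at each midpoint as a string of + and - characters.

+-+

t = 1 gives f = 6, positive; keep [0, 1]
t = 0.5 gives f = -3, negative; keep [0.5, 1]
t = 0.75 gives f = 0.78125, positive; keep [0.5, 0.75]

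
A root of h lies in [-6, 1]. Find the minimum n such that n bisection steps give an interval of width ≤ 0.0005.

Width after n steps is 7/2^n. Need 2^n ≥ 7/0.0005 = 14000.
2^13 = 8192 < 14000 ≤ 2^14 = 16384, so n = 14.

14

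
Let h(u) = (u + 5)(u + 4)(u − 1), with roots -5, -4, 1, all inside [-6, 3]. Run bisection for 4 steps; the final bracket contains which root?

midpoint -1.5: h = -21.875 < 0 → [-1.5, 3]
midpoint 0.75: h = -6.828125 < 0 → [0.75, 3]
midpoint 1.875: h = 35.341797 > 0 → [0.75, 1.875]
midpoint 1.3125: h = 10.4797 > 0 → [0.75, 1.3125]

1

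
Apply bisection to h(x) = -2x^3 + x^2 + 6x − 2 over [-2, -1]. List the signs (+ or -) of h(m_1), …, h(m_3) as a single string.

x = -1.5 gives h = -2, negative; keep [-2, -1.5]
x = -1.75 gives h = 1.28125, positive; keep [-1.75, -1.5]
x = -1.625 gives h = -0.527344, negative; keep [-1.75, -1.625]

-+-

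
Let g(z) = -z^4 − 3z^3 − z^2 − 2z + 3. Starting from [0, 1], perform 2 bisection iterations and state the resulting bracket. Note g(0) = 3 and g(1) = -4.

midpoint 0.5: g = 1.3125 > 0 → [0.5, 1]
midpoint 0.75: g = -0.644531 < 0 → [0.5, 0.75]

[0.5, 0.75]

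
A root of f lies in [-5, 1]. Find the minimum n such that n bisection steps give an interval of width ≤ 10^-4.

Width after n steps is 6/2^n. Need 2^n ≥ 6/10^-4 = 60000.
2^15 = 32768 < 60000 ≤ 2^16 = 65536, so n = 16.

16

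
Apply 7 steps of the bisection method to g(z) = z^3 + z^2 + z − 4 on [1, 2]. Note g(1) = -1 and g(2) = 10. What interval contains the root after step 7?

[1.1484375, 1.15625]

midpoint 1.5: g = 3.125 > 0 → [1, 1.5]
midpoint 1.25: g = 0.765625 > 0 → [1, 1.25]
midpoint 1.125: g = -0.185547 < 0 → [1.125, 1.25]
midpoint 1.1875: g = 0.2722 > 0 → [1.125, 1.1875]
midpoint 1.15625: g = 0.039 > 0 → [1.125, 1.15625]
midpoint 1.140625: g = -0.0744 < 0 → [1.140625, 1.15625]
midpoint 1.1484375: g = -0.018 < 0 → [1.1484375, 1.15625]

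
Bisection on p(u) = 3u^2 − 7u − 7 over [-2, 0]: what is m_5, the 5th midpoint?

-0.8125

m = -1, p(m) = 3 (+); new bracket [-1, 0]
m = -0.5, p(m) = -2.75 (−); new bracket [-1, -0.5]
m = -0.75, p(m) = -0.0625 (−); new bracket [-1, -0.75]
m = -0.875, p(m) = 1.4219 (+); new bracket [-0.875, -0.75]
m = -0.8125, p(m) = 0.668 (+); new bracket [-0.8125, -0.75]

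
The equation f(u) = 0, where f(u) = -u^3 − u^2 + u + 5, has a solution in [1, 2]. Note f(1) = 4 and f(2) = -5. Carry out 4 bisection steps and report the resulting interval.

f(1.5) = 0.875 > 0, so the root lies in [1.5, 2]
f(1.75) = -1.671875 < 0, so the root lies in [1.5, 1.75]
f(1.625) = -0.306641 < 0, so the root lies in [1.5, 1.625]
f(1.5625) = 0.3064 > 0, so the root lies in [1.5625, 1.625]

[1.5625, 1.625]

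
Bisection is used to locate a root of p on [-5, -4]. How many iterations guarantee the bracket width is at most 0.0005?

11

Width after n steps is 1/2^n. Need 2^n ≥ 1/0.0005 = 2000.
2^10 = 1024 < 2000 ≤ 2^11 = 2048, so n = 11.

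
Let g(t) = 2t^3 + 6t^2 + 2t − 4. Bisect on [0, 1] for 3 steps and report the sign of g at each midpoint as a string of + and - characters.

midpoint 0.5: g = -1.25 < 0 → [0.5, 1]
midpoint 0.75: g = 1.71875 > 0 → [0.5, 0.75]
midpoint 0.625: g = 0.082031 > 0 → [0.5, 0.625]

-++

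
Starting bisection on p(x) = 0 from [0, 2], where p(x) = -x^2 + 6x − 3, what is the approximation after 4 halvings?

0.625

midpoint 1: p = 2 > 0 → [0, 1]
midpoint 0.5: p = -0.25 < 0 → [0.5, 1]
midpoint 0.75: p = 0.9375 > 0 → [0.5, 0.75]
midpoint 0.625: p = 0.3594 > 0 → [0.5, 0.625]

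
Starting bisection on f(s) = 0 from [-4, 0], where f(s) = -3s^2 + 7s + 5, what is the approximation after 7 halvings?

-0.59375

s = -2 gives f = -21, negative; keep [-2, 0]
s = -1 gives f = -5, negative; keep [-1, 0]
s = -0.5 gives f = 0.75, positive; keep [-1, -0.5]
s = -0.75 gives f = -1.9375, negative; keep [-0.75, -0.5]
s = -0.625 gives f = -0.5469, negative; keep [-0.625, -0.5]
s = -0.5625 gives f = 0.1133, positive; keep [-0.625, -0.5625]
s = -0.59375 gives f = -0.2139, negative; keep [-0.59375, -0.5625]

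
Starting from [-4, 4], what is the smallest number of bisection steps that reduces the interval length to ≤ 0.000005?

Width after n steps is 8/2^n. Need 2^n ≥ 8/0.000005 = 1600000.
2^20 = 1048576 < 1600000 ≤ 2^21 = 2097152, so n = 21.

21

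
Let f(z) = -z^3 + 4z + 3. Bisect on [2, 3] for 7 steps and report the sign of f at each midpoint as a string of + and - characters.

-+--++-

f(2.5) = -2.625 < 0, so the root lies in [2, 2.5]
f(2.25) = 0.609375 > 0, so the root lies in [2.25, 2.5]
f(2.375) = -0.896484 < 0, so the root lies in [2.25, 2.375]
f(2.3125) = -0.1165 < 0, so the root lies in [2.25, 2.3125]
f(2.28125) = 0.2531 > 0, so the root lies in [2.28125, 2.3125]
f(2.296875) = 0.07 > 0, so the root lies in [2.296875, 2.3125]
f(2.3046875) = -0.0228 < 0, so the root lies in [2.296875, 2.3046875]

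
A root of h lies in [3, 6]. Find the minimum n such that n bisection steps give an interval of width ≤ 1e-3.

12

Width after n steps is 3/2^n. Need 2^n ≥ 3/1e-3 = 3000.
2^11 = 2048 < 3000 ≤ 2^12 = 4096, so n = 12.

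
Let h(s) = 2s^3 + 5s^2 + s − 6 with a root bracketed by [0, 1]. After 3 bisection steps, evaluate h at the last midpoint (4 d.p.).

0.0430

midpoint 0.5: h = -4 < 0 → [0.5, 1]
midpoint 0.75: h = -1.59375 < 0 → [0.75, 1]
midpoint 0.875: h = 0.042969 > 0 → [0.75, 0.875]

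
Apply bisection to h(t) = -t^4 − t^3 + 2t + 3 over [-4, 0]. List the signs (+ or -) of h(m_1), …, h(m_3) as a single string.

-+-

t = -2 gives h = -9, negative; keep [-2, 0]
t = -1 gives h = 1, positive; keep [-2, -1]
t = -1.5 gives h = -1.6875, negative; keep [-1.5, -1]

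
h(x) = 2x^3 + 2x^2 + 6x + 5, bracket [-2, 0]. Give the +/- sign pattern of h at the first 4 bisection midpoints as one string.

x = -1 gives h = -1, negative; keep [-1, 0]
x = -0.5 gives h = 2.25, positive; keep [-1, -0.5]
x = -0.75 gives h = 0.78125, positive; keep [-1, -0.75]
x = -0.875 gives h = -0.0586, negative; keep [-0.875, -0.75]

-++-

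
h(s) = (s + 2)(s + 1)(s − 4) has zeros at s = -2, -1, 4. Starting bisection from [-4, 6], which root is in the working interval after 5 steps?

h(1) = -18 < 0, so the root lies in [1, 6]
h(3.5) = -12.375 < 0, so the root lies in [3.5, 6]
h(4.75) = 29.109375 > 0, so the root lies in [3.5, 4.75]
h(4.125) = 3.9238 > 0, so the root lies in [3.5, 4.125]
h(3.8125) = -5.2449 < 0, so the root lies in [3.8125, 4.125]

4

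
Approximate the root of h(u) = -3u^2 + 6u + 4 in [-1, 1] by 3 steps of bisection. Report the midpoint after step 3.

u = 0 gives h = 4, positive; keep [-1, 0]
u = -0.5 gives h = 0.25, positive; keep [-1, -0.5]
u = -0.75 gives h = -2.1875, negative; keep [-0.75, -0.5]

-0.75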